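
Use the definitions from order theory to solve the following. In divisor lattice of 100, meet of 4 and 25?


In a divisor lattice, meet = gcd (greatest common divisor).
By Euclidean algorithm or factoring: gcd(4,25) = 1


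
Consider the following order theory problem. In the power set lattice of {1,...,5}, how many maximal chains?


A maximal chain goes from the minimum element to a maximal element via cover relations.
Counting all min-to-max paths in the cover graph.
Total maximal chains: 120


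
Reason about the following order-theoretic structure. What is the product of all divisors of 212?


Divisors of 212: [1, 2, 4, 53, 106, 212]
Product = n^(d(n)/2) = 212^(6/2)
Product = 9528128


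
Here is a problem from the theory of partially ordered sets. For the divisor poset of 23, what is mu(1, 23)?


In a divisor lattice, mu(a,b) = mu(b/a) where mu is the classical Mobius function.
b/a = 23/1 = 23
Prime factorization of 23: primes [23]
23 is squarefree with 1 prime factor(s), so mu(23) = (-1)^1 = -1


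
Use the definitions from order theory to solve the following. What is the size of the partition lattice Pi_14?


B(n) = number of set partitions of an n-element set.
B(n) satisfies the recurrence: B(n+1) = sum_k C(n,k)*B(k).
B(14) = 190899322


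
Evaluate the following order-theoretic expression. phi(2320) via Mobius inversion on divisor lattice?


phi(n) = n * prod_{p|n} (1 - 1/p).
Prime divisors of 2320: [2, 5, 29]
phi(2320) = 2320 * (1 - 1/2) * (1 - 1/5) * (1 - 1/29)
phi(2320) = 896


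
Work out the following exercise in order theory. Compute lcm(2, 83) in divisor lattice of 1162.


In a divisor lattice, join = lcm (least common multiple).
gcd(2,83) = 1
lcm(2,83) = 2*83/gcd = 166/1 = 166


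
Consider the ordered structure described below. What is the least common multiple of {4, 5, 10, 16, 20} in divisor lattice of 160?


In a divisor lattice, join = lcm (least common multiple).
Compute lcm iteratively: start with first element, then lcm(current, next).
Elements: [4, 5, 10, 16, 20]
lcm(4,5) = 20
lcm(20,10) = 20
lcm(20,16) = 80
lcm(80,20) = 80
Final lcm = 80


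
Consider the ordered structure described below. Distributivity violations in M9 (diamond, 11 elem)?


Distributive law: a ^ (b v c) = (a ^ b) v (a ^ c).
Check all 11^3 = 1331 ordered triples (a,b,c).
  e.g. a=a1, b=a2, c=a3: lhs=a1 != rhs=0
  e.g. a=a1, b=a2, c=a4: lhs=a1 != rhs=0
Total violating triples: 504


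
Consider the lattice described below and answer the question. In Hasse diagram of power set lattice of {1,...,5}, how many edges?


A cover relation a -< b holds when a < b with no c strictly between.
Cover relations:
  {} -< {1}
  {} -< {2}
  {} -< {3}
  {} -< {4}
  {} -< {5}
  {1} -< {1,2}
  {1} -< {1,3}
  {1} -< {1,4}
  ...72 more
Total: 80


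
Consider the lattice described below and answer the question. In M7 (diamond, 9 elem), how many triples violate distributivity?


Distributive law: a ^ (b v c) = (a ^ b) v (a ^ c).
Check all 9^3 = 729 ordered triples (a,b,c).
  e.g. a=a1, b=a2, c=a3: lhs=a1 != rhs=0
  e.g. a=a1, b=a2, c=a4: lhs=a1 != rhs=0
Total violating triples: 210


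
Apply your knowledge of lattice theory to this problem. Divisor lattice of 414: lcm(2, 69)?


Join=lcm.
gcd(2,69)=1
lcm=138


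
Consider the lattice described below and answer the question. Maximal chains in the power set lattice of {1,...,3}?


A maximal chain goes from the minimum element to a maximal element via cover relations.
Counting all min-to-max paths in the cover graph.
Total maximal chains: 6


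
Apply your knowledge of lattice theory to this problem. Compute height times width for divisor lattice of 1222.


Height = length of longest chain minus 1; width = size of largest antichain.
A maximum chain: 1 | 47 | 611 | 1222  (height 3).
A maximum antichain: {2, 13, 47}  (width 3).
Product = 3 * 3 = 9


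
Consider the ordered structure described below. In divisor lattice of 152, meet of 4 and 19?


In a divisor lattice, meet = gcd (greatest common divisor).
By Euclidean algorithm or factoring: gcd(4,19) = 1


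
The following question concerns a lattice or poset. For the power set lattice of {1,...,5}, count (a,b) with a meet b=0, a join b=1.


Complement pair (a,b): a meet b = bottom, a join b = top.
Here: A intersect B = {} and A union B = {1,...,5}.
Pairs found: ({},{1,2,3,4,5}), ({1},{2,3,4,5}), ({2},{1,3,4,5}), ({3},{1,2,4,5}), ... (28 more)
Total ordered pairs: 32


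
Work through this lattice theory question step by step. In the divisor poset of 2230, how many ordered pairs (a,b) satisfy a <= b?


The order relation is {(a,b) : a <= b}, reflexive so it includes (a,a).
Examples: (1,1), (1,10), (1,1115), (1,2), (1,223), ...
Total ordered pairs: 27


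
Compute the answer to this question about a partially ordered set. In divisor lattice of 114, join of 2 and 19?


In a divisor lattice, join = lcm (least common multiple).
gcd(2,19) = 1
lcm(2,19) = 2*19/gcd = 38/1 = 38


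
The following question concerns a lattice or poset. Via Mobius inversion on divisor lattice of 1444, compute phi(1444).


phi(n) = n * prod_{p|n} (1 - 1/p).
Prime divisors of 1444: [2, 19]
phi(1444) = 1444 * (1 - 1/2) * (1 - 1/19)
phi(1444) = 684


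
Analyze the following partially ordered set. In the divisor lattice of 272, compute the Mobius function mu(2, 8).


In a divisor lattice, mu(a,b) = mu(b/a) where mu is the classical Mobius function.
b/a = 8/2 = 4
Prime factorization of 4: primes [2]
4 is not squarefree, so mu(4) = 0


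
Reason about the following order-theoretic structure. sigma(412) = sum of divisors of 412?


sigma(n) = sum of divisors.
Divisors of 412: [1, 2, 4, 103, 206, 412]
Sum = 728


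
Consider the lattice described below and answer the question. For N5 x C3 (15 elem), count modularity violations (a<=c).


Modular law: if a <= c then a v (b ^ c) = (a v b) ^ c.
Check all triples (a,b,c) with a <= c among 15 elements.
  e.g. a=(a,0), b=(c,0), c=(b,0): lhs=(a,0) != rhs=(b,0)
  e.g. a=(a,0), b=(c,1), c=(b,0): lhs=(a,0) != rhs=(b,0)
Total violating triples: 18


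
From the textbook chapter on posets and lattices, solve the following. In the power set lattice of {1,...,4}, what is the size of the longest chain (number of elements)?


A chain is a totally ordered subset; we count the number of elements in a maximum chain.
Compute, for each element x, the size of the longest chain ending at x:
  {}: 1
  {1}: 2
  {2}: 2
  {3}: 2
  {4}: 2
  {1,2}: 3
  ...
A maximum chain: {} < {1} < {1,2} < {1,2,3} < {1,2,3,4}
Number of elements in the longest chain: 5


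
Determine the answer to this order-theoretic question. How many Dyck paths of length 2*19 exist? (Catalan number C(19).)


C(n) = C(2n, n) / (n+1).
C(38, 19) = 35345263800
C(19) = 35345263800 / 20 = 1767263190


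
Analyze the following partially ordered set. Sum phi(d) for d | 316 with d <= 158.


Divisors of 316 up to 158: [1, 2, 4, 79, 158]
phi values: [1, 1, 2, 78, 78]
Sum = 160


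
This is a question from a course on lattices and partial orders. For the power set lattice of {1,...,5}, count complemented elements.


An element a is complemented if some b has a meet b = bottom, a join b = top.
every subset A has complement S\A, so all elements are complemented.
Complemented elements: {}, {1}, {2}, {3}, {4}, {5}, ... (26 more)
Count: 32


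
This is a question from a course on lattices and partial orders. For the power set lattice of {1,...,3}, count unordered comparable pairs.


A comparable pair {a,b} has a < b or b < a in the order.
Count unordered pairs where one element is strictly below the other.
Examples: {{},{1}}, {{},{2}}, {{},{3}}, {{},{1,2}}, ...
Total comparable pairs: 19


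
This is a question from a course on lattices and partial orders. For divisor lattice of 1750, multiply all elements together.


Divisors of 1750: [1, 2, 5, 7, 10, 14, 25, 35, 50, 70, 125, 175, 250, 350, 875, 1750]
Product = n^(d(n)/2) = 1750^(16/2)
Product = 87963882446289062500000000


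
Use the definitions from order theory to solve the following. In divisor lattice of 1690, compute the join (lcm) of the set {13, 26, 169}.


In a divisor lattice, join = lcm (least common multiple).
Compute lcm iteratively: start with first element, then lcm(current, next).
Elements: [13, 26, 169]
lcm(13,26) = 26
lcm(26,169) = 338
Final lcm = 338


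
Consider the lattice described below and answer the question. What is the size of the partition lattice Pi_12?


B(n) = number of set partitions of an n-element set.
B(n) satisfies the recurrence: B(n+1) = sum_k C(n,k)*B(k).
B(12) = 4213597


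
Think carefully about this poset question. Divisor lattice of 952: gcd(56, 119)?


Meet=gcd.
gcd(56,119)=7


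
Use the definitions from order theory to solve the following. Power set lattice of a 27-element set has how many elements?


Power set = 2^n.
2^27 = 134217728


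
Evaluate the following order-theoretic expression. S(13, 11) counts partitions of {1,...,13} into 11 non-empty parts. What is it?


S(n,k) = k*S(n-1,k) + S(n-1,k-1).
S(12,11) = 66, S(12,10) = 1705
S(13,11) = 11*66 + 1705 = 726 + 1705
S(13,11) = 2431


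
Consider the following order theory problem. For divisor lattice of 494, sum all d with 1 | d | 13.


Interval [1,13] in divisors of 494: [1, 13]
Sum = 14


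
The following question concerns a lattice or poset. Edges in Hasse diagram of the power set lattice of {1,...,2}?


A cover relation a -< b holds when a < b with no c strictly between.
Cover relations:
  {} -< {1}
  {} -< {2}
  {1} -< {1,2}
  {2} -< {1,2}
Total: 4


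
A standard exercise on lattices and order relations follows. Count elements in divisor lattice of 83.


Divisors of 83: [1, 83]
Count: 2


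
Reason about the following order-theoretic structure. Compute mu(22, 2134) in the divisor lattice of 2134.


In a divisor lattice, mu(a,b) = mu(b/a) where mu is the classical Mobius function.
b/a = 2134/22 = 97
Prime factorization of 97: primes [97]
97 is squarefree with 1 prime factor(s), so mu(97) = (-1)^1 = -1


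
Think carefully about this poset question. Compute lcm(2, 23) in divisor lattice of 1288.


In a divisor lattice, join = lcm (least common multiple).
gcd(2,23) = 1
lcm(2,23) = 2*23/gcd = 46/1 = 46


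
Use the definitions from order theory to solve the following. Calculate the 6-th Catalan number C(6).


C(n) = C(2n, n) / (n+1).
C(12, 6) = 924
C(6) = 924 / 7 = 132


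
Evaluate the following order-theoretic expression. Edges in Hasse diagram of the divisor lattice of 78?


A cover relation a -< b holds when a < b with no c strictly between.
Cover relations:
  1 -< 2
  1 -< 3
  1 -< 13
  2 -< 6
  2 -< 26
  3 -< 6
  3 -< 39
  6 -< 78
  ...4 more
Total: 12


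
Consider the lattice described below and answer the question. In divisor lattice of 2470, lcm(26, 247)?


Join=lcm.
gcd(26,247)=13
lcm=494


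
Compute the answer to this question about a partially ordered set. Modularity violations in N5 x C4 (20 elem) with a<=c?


Modular law: if a <= c then a v (b ^ c) = (a v b) ^ c.
Check all triples (a,b,c) with a <= c among 20 elements.
  e.g. a=(a,0), b=(c,0), c=(b,0): lhs=(a,0) != rhs=(b,0)
  e.g. a=(a,0), b=(c,1), c=(b,0): lhs=(a,0) != rhs=(b,0)
Total violating triples: 40


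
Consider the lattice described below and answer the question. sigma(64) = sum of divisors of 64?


sigma(n) = sum of divisors.
Divisors of 64: [1, 2, 4, 8, 16, 32, 64]
Sum = 127


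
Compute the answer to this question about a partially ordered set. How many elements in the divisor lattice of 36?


Divisors of 36: [1, 2, 3, 4, 6, 9, 12, 18, 36]
Count: 9


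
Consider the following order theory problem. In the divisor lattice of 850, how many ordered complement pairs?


Complement pair (a,b): a meet b = bottom, a join b = top.
Here: gcd(a,b)=1 and lcm(a,b)=850, i.e. a*b=850 with a,b coprime.
Pairs found: (1,850), (2,425), (17,50), (25,34), ... (4 more)
Total ordered pairs: 8


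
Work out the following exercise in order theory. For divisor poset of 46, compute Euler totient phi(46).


phi(n) = n * prod_{p|n} (1 - 1/p).
Prime divisors of 46: [2, 23]
phi(46) = 46 * (1 - 1/2) * (1 - 1/23)
phi(46) = 22


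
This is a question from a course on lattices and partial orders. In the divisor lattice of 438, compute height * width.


Height = length of longest chain minus 1; width = size of largest antichain.
A maximum chain: 1 | 73 | 219 | 438  (height 3).
A maximum antichain: {2, 3, 73}  (width 3).
Product = 3 * 3 = 9


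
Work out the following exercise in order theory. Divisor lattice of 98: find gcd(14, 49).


In a divisor lattice, meet = gcd (greatest common divisor).
By Euclidean algorithm or factoring: gcd(14,49) = 7


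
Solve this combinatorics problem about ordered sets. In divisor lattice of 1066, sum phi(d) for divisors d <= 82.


Divisors of 1066 up to 82: [1, 2, 13, 26, 41, 82]
phi values: [1, 1, 12, 12, 40, 40]
Sum = 106


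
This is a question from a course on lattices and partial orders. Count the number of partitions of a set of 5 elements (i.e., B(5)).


B(n) = number of set partitions of an n-element set.
B(n) satisfies the recurrence: B(n+1) = sum_k C(n,k)*B(k).
B(5) = 52


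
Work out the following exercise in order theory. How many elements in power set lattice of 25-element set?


Power set = 2^n.
2^25 = 33554432


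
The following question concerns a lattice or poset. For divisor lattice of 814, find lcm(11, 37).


In a divisor lattice, join = lcm (least common multiple).
Compute lcm iteratively: start with first element, then lcm(current, next).
Elements: [11, 37]
lcm(11,37) = 407
Final lcm = 407


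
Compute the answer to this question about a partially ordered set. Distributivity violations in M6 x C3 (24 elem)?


Distributive law: a ^ (b v c) = (a ^ b) v (a ^ c).
Check all 24^3 = 13824 ordered triples (a,b,c).
  e.g. a=(a1,0), b=(a2,0), c=(a3,0): lhs=(a1,0) != rhs=(0,0)
  e.g. a=(a1,0), b=(a2,0), c=(a3,1): lhs=(a1,0) != rhs=(0,0)
Total violating triples: 3240


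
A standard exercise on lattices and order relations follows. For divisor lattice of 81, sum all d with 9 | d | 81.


Interval [9,81] in divisors of 81: [9, 27, 81]
Sum = 117


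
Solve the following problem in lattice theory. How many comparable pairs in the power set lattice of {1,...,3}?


A comparable pair {a,b} has a < b or b < a in the order.
Count unordered pairs where one element is strictly below the other.
Examples: {{},{1}}, {{},{2}}, {{},{3}}, {{},{1,2}}, ...
Total comparable pairs: 19


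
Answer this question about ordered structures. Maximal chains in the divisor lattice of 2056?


A maximal chain goes from the minimum element to a maximal element via cover relations.
Counting all min-to-max paths in the cover graph.
Total maximal chains: 4


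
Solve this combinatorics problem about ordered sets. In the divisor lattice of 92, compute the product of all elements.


Divisors of 92: [1, 2, 4, 23, 46, 92]
Product = n^(d(n)/2) = 92^(6/2)
Product = 778688


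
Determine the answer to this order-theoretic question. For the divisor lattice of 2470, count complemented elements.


An element a is complemented if some b has a meet b = bottom, a join b = top.
a is complemented iff gcd(a, n/a)=1, i.e. a is a unitary divisor of 2470.
Complemented elements: 1, 2, 5, 10, 13, 19, ... (10 more)
Count: 16


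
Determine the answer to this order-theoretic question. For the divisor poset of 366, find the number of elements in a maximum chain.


A chain is a totally ordered subset; we count the number of elements in a maximum chain.
Compute, for each element x, the size of the longest chain ending at x:
  1: 1
  2: 2
  3: 2
  61: 2
  6: 3
  122: 3
  ...
A maximum chain: 1 < 2 < 6 < 366
Number of elements in the longest chain: 4


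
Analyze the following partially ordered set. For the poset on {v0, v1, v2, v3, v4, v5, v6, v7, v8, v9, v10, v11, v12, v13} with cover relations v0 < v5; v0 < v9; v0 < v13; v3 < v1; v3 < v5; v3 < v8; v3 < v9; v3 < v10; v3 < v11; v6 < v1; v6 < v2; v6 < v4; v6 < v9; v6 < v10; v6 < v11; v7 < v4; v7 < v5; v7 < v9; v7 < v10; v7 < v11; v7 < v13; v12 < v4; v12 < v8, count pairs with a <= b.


The order relation is {(a,b) : a <= b}, reflexive so it includes (a,a).
Examples: (v0,v0), (v0,v13), (v0,v5), (v0,v9), (v1,v1), ...
Total ordered pairs: 37


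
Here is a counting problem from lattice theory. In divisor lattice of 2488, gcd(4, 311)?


Meet=gcd.
gcd(4,311)=1


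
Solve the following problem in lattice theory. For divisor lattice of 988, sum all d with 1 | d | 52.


Interval [1,52] in divisors of 988: [1, 2, 4, 13, 26, 52]
Sum = 98


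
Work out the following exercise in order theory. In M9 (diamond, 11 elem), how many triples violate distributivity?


Distributive law: a ^ (b v c) = (a ^ b) v (a ^ c).
Check all 11^3 = 1331 ordered triples (a,b,c).
  e.g. a=a1, b=a2, c=a3: lhs=a1 != rhs=0
  e.g. a=a1, b=a2, c=a4: lhs=a1 != rhs=0
Total violating triples: 504


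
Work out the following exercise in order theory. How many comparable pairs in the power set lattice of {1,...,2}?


A comparable pair {a,b} has a < b or b < a in the order.
Count unordered pairs where one element is strictly below the other.
Examples: {{},{1}}, {{},{2}}, {{},{1,2}}, {{1},{1,2}}, ...
Total comparable pairs: 5


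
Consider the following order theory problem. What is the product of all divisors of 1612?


Divisors of 1612: [1, 2, 4, 13, 26, 31, 52, 62, 124, 403, 806, 1612]
Product = n^(d(n)/2) = 1612^(12/2)
Product = 17546488852414173184


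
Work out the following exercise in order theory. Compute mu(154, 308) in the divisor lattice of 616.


In a divisor lattice, mu(a,b) = mu(b/a) where mu is the classical Mobius function.
b/a = 308/154 = 2
Prime factorization of 2: primes [2]
2 is squarefree with 1 prime factor(s), so mu(2) = (-1)^1 = -1


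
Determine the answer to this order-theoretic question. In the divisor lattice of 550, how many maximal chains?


A maximal chain goes from the minimum element to a maximal element via cover relations.
Counting all min-to-max paths in the cover graph.
Total maximal chains: 12


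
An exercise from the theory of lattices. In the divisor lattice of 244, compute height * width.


Height = length of longest chain minus 1; width = size of largest antichain.
A maximum chain: 1 | 61 | 122 | 244  (height 3).
A maximum antichain: {2, 61}  (width 2).
Product = 3 * 2 = 6


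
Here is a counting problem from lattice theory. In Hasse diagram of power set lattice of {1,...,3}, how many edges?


A cover relation a -< b holds when a < b with no c strictly between.
Cover relations:
  {} -< {1}
  {} -< {2}
  {} -< {3}
  {1} -< {1,2}
  {1} -< {1,3}
  {2} -< {1,2}
  {2} -< {2,3}
  {3} -< {1,3}
  ...4 more
Total: 12


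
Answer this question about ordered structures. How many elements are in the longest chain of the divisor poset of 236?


A chain is a totally ordered subset; we count the number of elements in a maximum chain.
Compute, for each element x, the size of the longest chain ending at x:
  1: 1
  2: 2
  59: 2
  4: 3
  118: 3
  236: 4
A maximum chain: 1 < 2 < 4 < 236
Number of elements in the longest chain: 4


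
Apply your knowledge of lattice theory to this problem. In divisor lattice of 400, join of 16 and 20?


In a divisor lattice, join = lcm (least common multiple).
gcd(16,20) = 4
lcm(16,20) = 16*20/gcd = 320/4 = 80


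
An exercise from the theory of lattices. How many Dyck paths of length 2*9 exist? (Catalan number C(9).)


C(n) = C(2n, n) / (n+1).
C(18, 9) = 48620
C(9) = 48620 / 10 = 4862


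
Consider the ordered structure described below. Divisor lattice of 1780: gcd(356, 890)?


Meet=gcd.
gcd(356,890)=178


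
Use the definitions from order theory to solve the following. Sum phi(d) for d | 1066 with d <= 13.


Divisors of 1066 up to 13: [1, 2, 13]
phi values: [1, 1, 12]
Sum = 14


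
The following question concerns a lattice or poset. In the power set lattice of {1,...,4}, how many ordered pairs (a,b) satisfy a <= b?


The order relation is {(a,b) : a <= b}, reflexive so it includes (a,a).
Examples: ({},{}), ({},{1,2}), ({},{1,2,3}), ({},{1,2,3,4}), ({},{1,2,4}), ...
Total ordered pairs: 81


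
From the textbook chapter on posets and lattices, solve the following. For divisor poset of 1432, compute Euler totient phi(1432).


phi(n) = n * prod_{p|n} (1 - 1/p).
Prime divisors of 1432: [2, 179]
phi(1432) = 1432 * (1 - 1/2) * (1 - 1/179)
phi(1432) = 712


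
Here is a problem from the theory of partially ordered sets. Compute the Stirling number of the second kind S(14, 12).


S(n,k) = k*S(n-1,k) + S(n-1,k-1).
S(13,12) = 78, S(13,11) = 2431
S(14,12) = 12*78 + 2431 = 936 + 2431
S(14,12) = 3367


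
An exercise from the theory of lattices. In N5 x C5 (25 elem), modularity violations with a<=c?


Modular law: if a <= c then a v (b ^ c) = (a v b) ^ c.
Check all triples (a,b,c) with a <= c among 25 elements.
  e.g. a=(a,0), b=(c,0), c=(b,0): lhs=(a,0) != rhs=(b,0)
  e.g. a=(a,0), b=(c,1), c=(b,0): lhs=(a,0) != rhs=(b,0)
Total violating triples: 75


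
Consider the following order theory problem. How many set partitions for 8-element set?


B(n) = number of set partitions of an n-element set.
B(n) satisfies the recurrence: B(n+1) = sum_k C(n,k)*B(k).
B(8) = 4140


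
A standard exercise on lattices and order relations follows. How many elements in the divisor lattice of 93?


Divisors of 93: [1, 3, 31, 93]
Count: 4


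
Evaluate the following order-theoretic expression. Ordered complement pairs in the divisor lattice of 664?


Complement pair (a,b): a meet b = bottom, a join b = top.
Here: gcd(a,b)=1 and lcm(a,b)=664, i.e. a*b=664 with a,b coprime.
Pairs found: (1,664), (8,83), (83,8), (664,1)
Total ordered pairs: 4


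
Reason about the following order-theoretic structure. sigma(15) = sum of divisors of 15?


sigma(n) = sum of divisors.
Divisors of 15: [1, 3, 5, 15]
Sum = 24


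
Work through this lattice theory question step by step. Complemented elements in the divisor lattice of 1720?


An element a is complemented if some b has a meet b = bottom, a join b = top.
a is complemented iff gcd(a, n/a)=1, i.e. a is a unitary divisor of 1720.
Complemented elements: 1, 5, 8, 40, 43, 215, ... (2 more)
Count: 8


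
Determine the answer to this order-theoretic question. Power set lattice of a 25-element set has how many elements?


Power set = 2^n.
2^25 = 33554432


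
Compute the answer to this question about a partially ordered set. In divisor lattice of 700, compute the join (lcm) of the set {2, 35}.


In a divisor lattice, join = lcm (least common multiple).
Compute lcm iteratively: start with first element, then lcm(current, next).
Elements: [2, 35]
lcm(2,35) = 70
Final lcm = 70


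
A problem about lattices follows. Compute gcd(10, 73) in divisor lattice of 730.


In a divisor lattice, meet = gcd (greatest common divisor).
By Euclidean algorithm or factoring: gcd(10,73) = 1


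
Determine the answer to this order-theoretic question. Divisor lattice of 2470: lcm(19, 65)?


Join=lcm.
gcd(19,65)=1
lcm=1235


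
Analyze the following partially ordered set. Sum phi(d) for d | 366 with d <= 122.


Divisors of 366 up to 122: [1, 2, 3, 6, 61, 122]
phi values: [1, 1, 2, 2, 60, 60]
Sum = 126


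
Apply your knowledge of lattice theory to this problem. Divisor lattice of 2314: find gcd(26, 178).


In a divisor lattice, meet = gcd (greatest common divisor).
By Euclidean algorithm or factoring: gcd(26,178) = 2


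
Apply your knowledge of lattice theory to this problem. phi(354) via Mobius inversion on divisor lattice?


phi(n) = n * prod_{p|n} (1 - 1/p).
Prime divisors of 354: [2, 3, 59]
phi(354) = 354 * (1 - 1/2) * (1 - 1/3) * (1 - 1/59)
phi(354) = 116


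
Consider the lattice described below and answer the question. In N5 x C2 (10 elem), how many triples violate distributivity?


Distributive law: a ^ (b v c) = (a ^ b) v (a ^ c).
Check all 10^3 = 1000 ordered triples (a,b,c).
  e.g. a=(b,0), b=(a,0), c=(c,0): lhs=(b,0) != rhs=(a,0)
  e.g. a=(b,0), b=(a,0), c=(c,1): lhs=(b,0) != rhs=(a,0)
Total violating triples: 16


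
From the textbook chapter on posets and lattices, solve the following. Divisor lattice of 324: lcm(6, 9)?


Join=lcm.
gcd(6,9)=3
lcm=18


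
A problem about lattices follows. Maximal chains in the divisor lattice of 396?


A maximal chain goes from the minimum element to a maximal element via cover relations.
Counting all min-to-max paths in the cover graph.
Total maximal chains: 30


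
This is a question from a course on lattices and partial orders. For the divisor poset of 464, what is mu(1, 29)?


In a divisor lattice, mu(a,b) = mu(b/a) where mu is the classical Mobius function.
b/a = 29/1 = 29
Prime factorization of 29: primes [29]
29 is squarefree with 1 prime factor(s), so mu(29) = (-1)^1 = -1


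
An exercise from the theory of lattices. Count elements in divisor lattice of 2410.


Divisors of 2410: [1, 2, 5, 10, 241, 482, 1205, 2410]
Count: 8


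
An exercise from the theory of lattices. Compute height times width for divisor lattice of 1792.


Height = length of longest chain minus 1; width = size of largest antichain.
A maximum chain: 1 | 7 | 14 | 28 | 56 | 112 | 224 | 448 | 896 | 1792  (height 9).
A maximum antichain: {2, 7}  (width 2).
Product = 9 * 2 = 18


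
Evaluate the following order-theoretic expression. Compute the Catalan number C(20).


C(n) = C(2n, n) / (n+1).
C(40, 20) = 137846528820
C(20) = 137846528820 / 21 = 6564120420


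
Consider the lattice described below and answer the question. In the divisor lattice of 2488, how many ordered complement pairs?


Complement pair (a,b): a meet b = bottom, a join b = top.
Here: gcd(a,b)=1 and lcm(a,b)=2488, i.e. a*b=2488 with a,b coprime.
Pairs found: (1,2488), (8,311), (311,8), (2488,1)
Total ordered pairs: 4


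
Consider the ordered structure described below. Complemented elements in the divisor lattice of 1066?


An element a is complemented if some b has a meet b = bottom, a join b = top.
a is complemented iff gcd(a, n/a)=1, i.e. a is a unitary divisor of 1066.
Complemented elements: 1, 2, 13, 26, 41, 82, ... (2 more)
Count: 8


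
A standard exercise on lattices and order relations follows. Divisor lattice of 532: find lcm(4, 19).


In a divisor lattice, join = lcm (least common multiple).
gcd(4,19) = 1
lcm(4,19) = 4*19/gcd = 76/1 = 76


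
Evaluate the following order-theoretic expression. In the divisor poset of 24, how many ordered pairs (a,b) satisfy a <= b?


The order relation is {(a,b) : a <= b}, reflexive so it includes (a,a).
Examples: (1,1), (1,12), (1,2), (1,24), (1,3), ...
Total ordered pairs: 30


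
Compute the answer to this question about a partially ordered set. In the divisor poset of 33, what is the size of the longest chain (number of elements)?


A chain is a totally ordered subset; we count the number of elements in a maximum chain.
Compute, for each element x, the size of the longest chain ending at x:
  1: 1
  3: 2
  11: 2
  33: 3
A maximum chain: 1 < 3 < 33
Number of elements in the longest chain: 3


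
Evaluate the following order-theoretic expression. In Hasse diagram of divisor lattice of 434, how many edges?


A cover relation a -< b holds when a < b with no c strictly between.
Cover relations:
  1 -< 2
  1 -< 7
  1 -< 31
  2 -< 14
  2 -< 62
  7 -< 14
  7 -< 217
  14 -< 434
  ...4 more
Total: 12


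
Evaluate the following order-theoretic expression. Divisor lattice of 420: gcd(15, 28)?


Meet=gcd.
gcd(15,28)=1


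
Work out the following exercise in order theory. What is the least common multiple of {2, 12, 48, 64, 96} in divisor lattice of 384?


In a divisor lattice, join = lcm (least common multiple).
Compute lcm iteratively: start with first element, then lcm(current, next).
Elements: [2, 12, 48, 64, 96]
lcm(2,12) = 12
lcm(12,48) = 48
lcm(48,64) = 192
lcm(192,96) = 192
Final lcm = 192


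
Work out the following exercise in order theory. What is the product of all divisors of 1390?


Divisors of 1390: [1, 2, 5, 10, 139, 278, 695, 1390]
Product = n^(d(n)/2) = 1390^(8/2)
Product = 3733010410000


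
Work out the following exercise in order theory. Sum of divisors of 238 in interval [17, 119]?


Interval [17,119] in divisors of 238: [17, 119]
Sum = 136


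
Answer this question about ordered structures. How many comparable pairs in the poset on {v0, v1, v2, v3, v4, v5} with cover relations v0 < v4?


A comparable pair {a,b} has a < b or b < a in the order.
Count unordered pairs where one element is strictly below the other.
Examples: {v0,v4}
Total comparable pairs: 1


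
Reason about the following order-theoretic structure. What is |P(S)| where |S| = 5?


Power set = 2^n.
2^5 = 32


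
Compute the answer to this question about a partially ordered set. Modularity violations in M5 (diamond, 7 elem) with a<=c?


Modular law: if a <= c then a v (b ^ c) = (a v b) ^ c.
Check all triples (a,b,c) with a <= c among 7 elements.
This lattice is modular (diamonds M_m and their chain-products are modular).
Total violating triples: 0


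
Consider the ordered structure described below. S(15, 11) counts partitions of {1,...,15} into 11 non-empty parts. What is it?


S(n,k) = k*S(n-1,k) + S(n-1,k-1).
S(14,11) = 66066, S(14,10) = 752752
S(15,11) = 11*66066 + 752752 = 726726 + 752752
S(15,11) = 1479478


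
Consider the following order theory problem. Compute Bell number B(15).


B(n) = number of set partitions of an n-element set.
B(n) satisfies the recurrence: B(n+1) = sum_k C(n,k)*B(k).
B(15) = 1382958545


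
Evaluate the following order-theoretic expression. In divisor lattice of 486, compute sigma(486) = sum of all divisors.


sigma(n) = sum of divisors.
Divisors of 486: [1, 2, 3, 6, 9, 18, 27, 54, 81, 162, 243, 486]
Sum = 1092


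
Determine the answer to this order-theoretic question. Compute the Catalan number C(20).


C(n) = C(2n, n) / (n+1).
C(40, 20) = 137846528820
C(20) = 137846528820 / 21 = 6564120420


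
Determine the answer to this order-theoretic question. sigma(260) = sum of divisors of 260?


sigma(n) = sum of divisors.
Divisors of 260: [1, 2, 4, 5, 10, 13, 20, 26, 52, 65, 130, 260]
Sum = 588


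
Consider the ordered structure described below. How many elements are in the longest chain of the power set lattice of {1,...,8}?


A chain is a totally ordered subset; we count the number of elements in a maximum chain.
Compute, for each element x, the size of the longest chain ending at x:
  {}: 1
  {1}: 2
  {2}: 2
  {3}: 2
  {4}: 2
  {5}: 2
  ...
A maximum chain: {} < {1} < {1,2} < {1,2,3} < {1,2,3,4} < {1,2,3,4,5} < {1,2,3,4,5,6} < {1,2,3,4,5,6,7} < {1,2,3,4,5,6,7,8}
Number of elements in the longest chain: 9


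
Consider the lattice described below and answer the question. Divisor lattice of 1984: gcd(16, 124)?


Meet=gcd.
gcd(16,124)=4


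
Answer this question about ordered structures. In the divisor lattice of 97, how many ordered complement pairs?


Complement pair (a,b): a meet b = bottom, a join b = top.
Here: gcd(a,b)=1 and lcm(a,b)=97, i.e. a*b=97 with a,b coprime.
Pairs found: (1,97), (97,1)
Total ordered pairs: 2


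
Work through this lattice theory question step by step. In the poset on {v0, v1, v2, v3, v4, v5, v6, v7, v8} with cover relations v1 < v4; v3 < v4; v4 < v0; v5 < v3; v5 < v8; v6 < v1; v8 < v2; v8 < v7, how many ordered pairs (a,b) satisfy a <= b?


The order relation is {(a,b) : a <= b}, reflexive so it includes (a,a).
Examples: (v0,v0), (v1,v0), (v1,v1), (v1,v4), (v2,v2), ...
Total ordered pairs: 25


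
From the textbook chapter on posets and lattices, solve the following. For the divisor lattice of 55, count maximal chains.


A maximal chain goes from the minimum element to a maximal element via cover relations.
Counting all min-to-max paths in the cover graph.
Total maximal chains: 2


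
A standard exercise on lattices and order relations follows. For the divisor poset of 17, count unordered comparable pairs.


A comparable pair {a,b} has a < b or b < a in the order.
Count unordered pairs where one element is strictly below the other.
Examples: {1,17}
Total comparable pairs: 1


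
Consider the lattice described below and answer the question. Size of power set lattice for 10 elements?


Power set = 2^n.
2^10 = 1024


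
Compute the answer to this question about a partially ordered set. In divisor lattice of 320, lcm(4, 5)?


Join=lcm.
gcd(4,5)=1
lcm=20


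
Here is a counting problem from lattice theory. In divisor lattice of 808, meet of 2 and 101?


In a divisor lattice, meet = gcd (greatest common divisor).
By Euclidean algorithm or factoring: gcd(2,101) = 1


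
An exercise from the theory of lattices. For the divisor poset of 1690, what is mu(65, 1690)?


In a divisor lattice, mu(a,b) = mu(b/a) where mu is the classical Mobius function.
b/a = 1690/65 = 26
Prime factorization of 26: primes [2, 13]
26 is squarefree with 2 prime factor(s), so mu(26) = (-1)^2 = 1


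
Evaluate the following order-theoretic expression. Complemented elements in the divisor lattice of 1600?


An element a is complemented if some b has a meet b = bottom, a join b = top.
a is complemented iff gcd(a, n/a)=1, i.e. a is a unitary divisor of 1600.
Complemented elements: 1, 25, 64, 1600
Count: 4


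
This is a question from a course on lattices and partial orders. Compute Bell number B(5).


B(n) = number of set partitions of an n-element set.
B(n) satisfies the recurrence: B(n+1) = sum_k C(n,k)*B(k).
B(5) = 52


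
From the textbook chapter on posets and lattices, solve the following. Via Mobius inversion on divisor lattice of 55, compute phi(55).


phi(n) = n * prod_{p|n} (1 - 1/p).
Prime divisors of 55: [5, 11]
phi(55) = 55 * (1 - 1/5) * (1 - 1/11)
phi(55) = 40


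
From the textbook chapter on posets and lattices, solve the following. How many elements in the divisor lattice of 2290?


Divisors of 2290: [1, 2, 5, 10, 229, 458, 1145, 2290]
Count: 8


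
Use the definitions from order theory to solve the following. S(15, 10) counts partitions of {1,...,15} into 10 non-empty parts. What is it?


S(n,k) = k*S(n-1,k) + S(n-1,k-1).
S(14,10) = 752752, S(14,9) = 5135130
S(15,10) = 10*752752 + 5135130 = 7527520 + 5135130
S(15,10) = 12662650


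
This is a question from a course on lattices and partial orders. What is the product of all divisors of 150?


Divisors of 150: [1, 2, 3, 5, 6, 10, 15, 25, 30, 50, 75, 150]
Product = n^(d(n)/2) = 150^(12/2)
Product = 11390625000000


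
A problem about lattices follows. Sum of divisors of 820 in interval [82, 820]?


Interval [82,820] in divisors of 820: [82, 164, 410, 820]
Sum = 1476


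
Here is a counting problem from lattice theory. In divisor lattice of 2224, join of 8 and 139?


In a divisor lattice, join = lcm (least common multiple).
gcd(8,139) = 1
lcm(8,139) = 8*139/gcd = 1112/1 = 1112


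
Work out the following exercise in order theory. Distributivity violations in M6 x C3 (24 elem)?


Distributive law: a ^ (b v c) = (a ^ b) v (a ^ c).
Check all 24^3 = 13824 ordered triples (a,b,c).
  e.g. a=(a1,0), b=(a2,0), c=(a3,0): lhs=(a1,0) != rhs=(0,0)
  e.g. a=(a1,0), b=(a2,0), c=(a3,1): lhs=(a1,0) != rhs=(0,0)
Total violating triples: 3240


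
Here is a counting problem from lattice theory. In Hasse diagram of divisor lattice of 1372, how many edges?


A cover relation a -< b holds when a < b with no c strictly between.
Cover relations:
  1 -< 2
  1 -< 7
  2 -< 4
  2 -< 14
  4 -< 28
  7 -< 14
  7 -< 49
  14 -< 28
  ...9 more
Total: 17


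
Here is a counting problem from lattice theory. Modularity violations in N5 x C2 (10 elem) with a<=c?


Modular law: if a <= c then a v (b ^ c) = (a v b) ^ c.
Check all triples (a,b,c) with a <= c among 10 elements.
  e.g. a=(a,0), b=(c,0), c=(b,0): lhs=(a,0) != rhs=(b,0)
  e.g. a=(a,0), b=(c,1), c=(b,0): lhs=(a,0) != rhs=(b,0)
Total violating triples: 6


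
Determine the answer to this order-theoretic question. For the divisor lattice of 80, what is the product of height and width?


Height = length of longest chain minus 1; width = size of largest antichain.
A maximum chain: 1 | 5 | 10 | 20 | 40 | 80  (height 5).
A maximum antichain: {2, 5}  (width 2).
Product = 5 * 2 = 10


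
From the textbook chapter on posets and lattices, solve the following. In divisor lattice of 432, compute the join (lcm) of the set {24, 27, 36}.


In a divisor lattice, join = lcm (least common multiple).
Compute lcm iteratively: start with first element, then lcm(current, next).
Elements: [24, 27, 36]
lcm(24,27) = 216
lcm(216,36) = 216
Final lcm = 216


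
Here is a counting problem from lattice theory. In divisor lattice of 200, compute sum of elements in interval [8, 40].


Interval [8,40] in divisors of 200: [8, 40]
Sum = 48


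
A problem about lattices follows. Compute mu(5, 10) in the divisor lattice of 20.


In a divisor lattice, mu(a,b) = mu(b/a) where mu is the classical Mobius function.
b/a = 10/5 = 2
Prime factorization of 2: primes [2]
2 is squarefree with 1 prime factor(s), so mu(2) = (-1)^1 = -1


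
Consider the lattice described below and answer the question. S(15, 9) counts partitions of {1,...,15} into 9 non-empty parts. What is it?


S(n,k) = k*S(n-1,k) + S(n-1,k-1).
S(14,9) = 5135130, S(14,8) = 20912320
S(15,9) = 9*5135130 + 20912320 = 46216170 + 20912320
S(15,9) = 67128490


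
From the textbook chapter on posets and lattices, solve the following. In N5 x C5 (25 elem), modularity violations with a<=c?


Modular law: if a <= c then a v (b ^ c) = (a v b) ^ c.
Check all triples (a,b,c) with a <= c among 25 elements.
  e.g. a=(a,0), b=(c,0), c=(b,0): lhs=(a,0) != rhs=(b,0)
  e.g. a=(a,0), b=(c,1), c=(b,0): lhs=(a,0) != rhs=(b,0)
Total violating triples: 75


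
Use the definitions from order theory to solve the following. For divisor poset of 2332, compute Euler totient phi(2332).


phi(n) = n * prod_{p|n} (1 - 1/p).
Prime divisors of 2332: [2, 11, 53]
phi(2332) = 2332 * (1 - 1/2) * (1 - 1/11) * (1 - 1/53)
phi(2332) = 1040


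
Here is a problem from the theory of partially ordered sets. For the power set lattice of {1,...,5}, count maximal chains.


A maximal chain goes from the minimum element to a maximal element via cover relations.
Counting all min-to-max paths in the cover graph.
Total maximal chains: 120


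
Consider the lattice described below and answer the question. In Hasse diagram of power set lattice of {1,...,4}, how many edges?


A cover relation a -< b holds when a < b with no c strictly between.
Cover relations:
  {} -< {1}
  {} -< {2}
  {} -< {3}
  {} -< {4}
  {1} -< {1,2}
  {1} -< {1,3}
  {1} -< {1,4}
  {2} -< {1,2}
  ...24 more
Total: 32


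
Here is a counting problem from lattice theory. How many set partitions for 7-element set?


B(n) = number of set partitions of an n-element set.
B(n) satisfies the recurrence: B(n+1) = sum_k C(n,k)*B(k).
B(7) = 877


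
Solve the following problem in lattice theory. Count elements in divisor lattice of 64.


Divisors of 64: [1, 2, 4, 8, 16, 32, 64]
Count: 7


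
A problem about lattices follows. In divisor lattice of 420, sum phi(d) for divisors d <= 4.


Divisors of 420 up to 4: [1, 2, 3, 4]
phi values: [1, 1, 2, 2]
Sum = 6


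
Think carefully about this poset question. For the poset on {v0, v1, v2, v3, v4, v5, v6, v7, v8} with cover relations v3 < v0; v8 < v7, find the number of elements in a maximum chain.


A chain is a totally ordered subset; we count the number of elements in a maximum chain.
Compute, for each element x, the size of the longest chain ending at x:
  v1: 1
  v2: 1
  v3: 1
  v4: 1
  v5: 1
  v6: 1
  ...
A maximum chain: v3 < v0
Number of elements in the longest chain: 2
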